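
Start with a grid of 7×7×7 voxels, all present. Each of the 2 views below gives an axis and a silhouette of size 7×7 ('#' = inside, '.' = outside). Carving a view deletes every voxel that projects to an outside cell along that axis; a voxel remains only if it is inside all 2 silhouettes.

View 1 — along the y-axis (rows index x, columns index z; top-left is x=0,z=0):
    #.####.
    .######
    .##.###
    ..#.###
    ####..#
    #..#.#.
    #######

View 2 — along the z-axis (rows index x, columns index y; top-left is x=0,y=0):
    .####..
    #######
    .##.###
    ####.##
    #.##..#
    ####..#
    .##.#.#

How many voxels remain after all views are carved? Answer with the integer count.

voxel count = 174

before carving: 343 voxels (7×7×7)
[1] y-view keeps 35 columns → grid now 245
[2] z-view keeps 35 columns → grid now 174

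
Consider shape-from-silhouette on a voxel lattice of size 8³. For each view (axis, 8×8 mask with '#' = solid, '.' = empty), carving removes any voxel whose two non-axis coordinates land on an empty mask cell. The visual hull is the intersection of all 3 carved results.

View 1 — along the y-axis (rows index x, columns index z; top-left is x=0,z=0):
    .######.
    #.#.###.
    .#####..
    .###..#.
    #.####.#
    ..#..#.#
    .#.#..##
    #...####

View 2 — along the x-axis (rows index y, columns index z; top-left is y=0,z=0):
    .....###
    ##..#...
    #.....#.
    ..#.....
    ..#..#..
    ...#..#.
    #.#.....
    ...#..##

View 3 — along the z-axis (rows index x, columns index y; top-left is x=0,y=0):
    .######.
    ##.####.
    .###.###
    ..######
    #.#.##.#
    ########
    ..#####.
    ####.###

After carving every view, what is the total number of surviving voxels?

voxel count = 62

start: 8×8×8 = 512 voxels
step 1: project along y, AND mask (38/64) → |grid| = 304
step 2: project along x, AND mask (18/64) → |grid| = 86
step 3: project along z, AND mask (49/64) → |grid| = 62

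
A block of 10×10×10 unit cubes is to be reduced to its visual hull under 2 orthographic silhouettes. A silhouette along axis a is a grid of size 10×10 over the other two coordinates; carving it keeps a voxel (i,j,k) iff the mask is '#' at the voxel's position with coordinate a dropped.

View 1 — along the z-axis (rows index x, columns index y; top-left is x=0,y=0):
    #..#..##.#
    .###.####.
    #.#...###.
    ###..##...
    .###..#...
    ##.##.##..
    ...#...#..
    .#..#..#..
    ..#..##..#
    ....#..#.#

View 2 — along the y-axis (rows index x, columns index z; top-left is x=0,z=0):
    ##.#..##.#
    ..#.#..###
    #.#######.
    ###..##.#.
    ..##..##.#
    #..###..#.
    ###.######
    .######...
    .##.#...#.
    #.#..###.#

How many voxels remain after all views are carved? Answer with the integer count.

|visual hull| = 255

start: 10×10×10 = 1000 voxels
after view 1 [z-axis, 44 of 100 cells solid] → remaining = 440
after view 2 [y-axis, 60 of 100 cells solid] → remaining = 255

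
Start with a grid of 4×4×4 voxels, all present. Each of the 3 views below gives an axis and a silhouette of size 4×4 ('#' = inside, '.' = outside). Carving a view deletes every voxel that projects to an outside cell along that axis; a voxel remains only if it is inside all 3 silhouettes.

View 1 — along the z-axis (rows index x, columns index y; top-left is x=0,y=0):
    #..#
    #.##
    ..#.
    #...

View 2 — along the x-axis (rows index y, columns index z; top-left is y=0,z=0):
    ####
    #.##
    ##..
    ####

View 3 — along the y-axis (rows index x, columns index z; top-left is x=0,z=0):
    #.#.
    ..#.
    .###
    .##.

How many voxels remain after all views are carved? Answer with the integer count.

|visual hull| = 9

full grid |V| = 64
[1] z-view keeps 7 columns → grid now 28
[2] x-view keeps 13 columns → grid now 24
[3] y-view keeps 8 columns → grid now 9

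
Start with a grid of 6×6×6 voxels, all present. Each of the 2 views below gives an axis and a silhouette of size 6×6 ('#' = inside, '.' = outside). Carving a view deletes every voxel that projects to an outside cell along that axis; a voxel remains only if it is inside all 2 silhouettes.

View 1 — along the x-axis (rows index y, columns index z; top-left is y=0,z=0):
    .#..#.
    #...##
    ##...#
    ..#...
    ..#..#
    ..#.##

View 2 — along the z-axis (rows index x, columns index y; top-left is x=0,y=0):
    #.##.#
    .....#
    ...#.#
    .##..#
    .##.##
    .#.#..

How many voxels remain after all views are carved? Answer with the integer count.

40 voxels

start: 6×6×6 = 216 voxels
after view 1 [x-axis, 14 of 36 cells solid] → remaining = 84
after view 2 [z-axis, 16 of 36 cells solid] → remaining = 40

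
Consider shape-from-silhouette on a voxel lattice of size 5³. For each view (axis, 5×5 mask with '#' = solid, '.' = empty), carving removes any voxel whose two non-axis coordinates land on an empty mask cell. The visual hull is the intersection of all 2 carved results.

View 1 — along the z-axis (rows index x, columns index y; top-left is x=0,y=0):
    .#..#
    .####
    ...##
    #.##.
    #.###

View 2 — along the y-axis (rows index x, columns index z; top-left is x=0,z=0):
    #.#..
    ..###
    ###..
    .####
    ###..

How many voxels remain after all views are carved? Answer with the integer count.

full grid |V| = 125
[1] z-view keeps 15 columns → grid now 75
[2] y-view keeps 15 columns → grid now 46

46 voxels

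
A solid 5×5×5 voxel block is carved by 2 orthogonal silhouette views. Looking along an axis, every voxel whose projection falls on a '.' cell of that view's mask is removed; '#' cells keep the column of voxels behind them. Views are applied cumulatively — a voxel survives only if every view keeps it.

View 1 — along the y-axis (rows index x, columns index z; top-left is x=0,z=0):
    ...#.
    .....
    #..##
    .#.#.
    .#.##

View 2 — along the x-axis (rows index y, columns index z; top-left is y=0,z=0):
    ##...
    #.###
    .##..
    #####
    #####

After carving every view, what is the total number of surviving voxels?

voxel count = 30

start: 5×5×5 = 125 voxels
[1] y-view keeps 9 columns → grid now 45
[2] x-view keeps 18 columns → grid now 30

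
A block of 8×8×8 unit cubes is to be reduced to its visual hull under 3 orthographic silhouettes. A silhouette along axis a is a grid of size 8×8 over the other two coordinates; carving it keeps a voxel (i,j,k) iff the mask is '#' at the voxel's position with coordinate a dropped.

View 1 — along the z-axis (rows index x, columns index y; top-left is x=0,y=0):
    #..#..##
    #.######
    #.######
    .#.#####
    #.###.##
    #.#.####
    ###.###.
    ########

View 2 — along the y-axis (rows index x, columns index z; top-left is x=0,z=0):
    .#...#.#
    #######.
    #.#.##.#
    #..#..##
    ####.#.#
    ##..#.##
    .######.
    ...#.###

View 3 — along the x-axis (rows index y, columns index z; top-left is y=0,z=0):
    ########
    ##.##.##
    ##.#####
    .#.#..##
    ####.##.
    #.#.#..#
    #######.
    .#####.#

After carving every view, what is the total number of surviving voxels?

remaining voxels: 193

before carving: 512 voxels (8×8×8)
  1. axis=2 (XY plane), |mask|=50  ⇒  voxels=400
  2. axis=1 (XZ plane), |mask|=40  ⇒  voxels=254
  3. axis=0 (YZ plane), |mask|=48  ⇒  voxels=193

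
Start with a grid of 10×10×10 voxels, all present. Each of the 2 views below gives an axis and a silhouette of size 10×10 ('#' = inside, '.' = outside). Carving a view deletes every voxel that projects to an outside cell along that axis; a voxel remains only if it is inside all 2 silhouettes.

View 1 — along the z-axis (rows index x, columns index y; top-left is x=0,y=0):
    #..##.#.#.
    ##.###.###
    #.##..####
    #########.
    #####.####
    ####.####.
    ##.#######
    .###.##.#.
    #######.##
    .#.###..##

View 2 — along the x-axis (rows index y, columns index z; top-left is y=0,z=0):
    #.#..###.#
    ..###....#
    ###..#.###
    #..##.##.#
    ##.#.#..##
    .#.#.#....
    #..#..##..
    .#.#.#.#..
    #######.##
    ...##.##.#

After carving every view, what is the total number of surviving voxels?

before carving: 1000 voxels (10×10×10)
carve view 1 (along z, XY-mask fill 76/100): 760 voxels remain
carve view 2 (along x, YZ-mask fill 54/100): 421 voxels remain

|visual hull| = 421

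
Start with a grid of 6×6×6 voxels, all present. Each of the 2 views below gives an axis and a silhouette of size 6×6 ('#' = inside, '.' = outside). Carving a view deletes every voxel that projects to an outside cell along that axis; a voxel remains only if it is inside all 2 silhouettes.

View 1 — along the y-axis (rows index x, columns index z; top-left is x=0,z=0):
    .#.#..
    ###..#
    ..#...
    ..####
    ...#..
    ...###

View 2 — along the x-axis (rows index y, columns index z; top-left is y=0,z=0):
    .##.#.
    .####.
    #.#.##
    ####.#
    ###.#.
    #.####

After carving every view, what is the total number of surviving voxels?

61 voxels

full grid |V| = 216
V1 y: intersect with XZ mask (15 set) -- 90 left
V2 x: intersect with YZ mask (25 set) -- 61 left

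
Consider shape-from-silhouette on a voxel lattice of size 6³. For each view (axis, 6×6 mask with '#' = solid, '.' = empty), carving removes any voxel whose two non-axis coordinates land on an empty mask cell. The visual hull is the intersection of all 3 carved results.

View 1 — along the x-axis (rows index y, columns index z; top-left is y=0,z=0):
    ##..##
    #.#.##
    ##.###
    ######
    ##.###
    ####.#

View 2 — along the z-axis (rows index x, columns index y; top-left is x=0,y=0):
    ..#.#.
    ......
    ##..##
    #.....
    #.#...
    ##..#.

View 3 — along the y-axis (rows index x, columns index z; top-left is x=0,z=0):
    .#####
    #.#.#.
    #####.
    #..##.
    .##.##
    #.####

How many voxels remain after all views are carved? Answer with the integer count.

full grid |V| = 216
after view 1 [x-axis, 29 of 36 cells solid] → remaining = 174
after view 2 [z-axis, 12 of 36 cells solid] → remaining = 54
after view 3 [y-axis, 25 of 36 cells solid] → remaining = 41

41 voxels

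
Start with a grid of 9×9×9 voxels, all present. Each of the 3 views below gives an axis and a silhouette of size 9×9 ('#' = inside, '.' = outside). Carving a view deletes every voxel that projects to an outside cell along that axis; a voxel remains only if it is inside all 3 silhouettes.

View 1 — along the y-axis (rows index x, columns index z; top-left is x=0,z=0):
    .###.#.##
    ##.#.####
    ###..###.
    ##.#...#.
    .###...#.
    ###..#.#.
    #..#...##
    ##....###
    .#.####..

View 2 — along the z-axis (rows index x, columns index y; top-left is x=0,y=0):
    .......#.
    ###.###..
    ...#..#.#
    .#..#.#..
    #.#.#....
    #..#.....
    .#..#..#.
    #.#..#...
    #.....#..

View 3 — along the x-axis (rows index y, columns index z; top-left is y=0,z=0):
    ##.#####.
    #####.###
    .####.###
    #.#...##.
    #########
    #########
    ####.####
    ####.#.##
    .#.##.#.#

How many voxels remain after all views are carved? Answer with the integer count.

120 voxels

start: 9×9×9 = 729 voxels
after view 1 [y-axis, 46 of 81 cells solid] → remaining = 414
after view 2 [z-axis, 26 of 81 cells solid] → remaining = 137
after view 3 [x-axis, 64 of 81 cells solid] → remaining = 120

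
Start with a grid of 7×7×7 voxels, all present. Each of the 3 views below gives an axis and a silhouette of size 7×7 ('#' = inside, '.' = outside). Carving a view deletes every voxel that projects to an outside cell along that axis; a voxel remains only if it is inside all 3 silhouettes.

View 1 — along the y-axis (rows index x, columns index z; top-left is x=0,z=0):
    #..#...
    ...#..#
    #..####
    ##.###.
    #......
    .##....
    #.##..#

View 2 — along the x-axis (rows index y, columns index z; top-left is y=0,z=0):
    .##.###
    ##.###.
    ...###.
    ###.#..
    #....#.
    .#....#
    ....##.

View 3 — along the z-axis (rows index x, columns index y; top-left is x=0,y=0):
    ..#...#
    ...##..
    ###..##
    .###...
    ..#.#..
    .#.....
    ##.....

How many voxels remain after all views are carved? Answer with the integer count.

|visual hull| = 31

start: 7×7×7 = 343 voxels
step 1: project along y, AND mask (21/49) → |grid| = 147
step 2: project along x, AND mask (23/49) → |grid| = 63
step 3: project along z, AND mask (17/49) → |grid| = 31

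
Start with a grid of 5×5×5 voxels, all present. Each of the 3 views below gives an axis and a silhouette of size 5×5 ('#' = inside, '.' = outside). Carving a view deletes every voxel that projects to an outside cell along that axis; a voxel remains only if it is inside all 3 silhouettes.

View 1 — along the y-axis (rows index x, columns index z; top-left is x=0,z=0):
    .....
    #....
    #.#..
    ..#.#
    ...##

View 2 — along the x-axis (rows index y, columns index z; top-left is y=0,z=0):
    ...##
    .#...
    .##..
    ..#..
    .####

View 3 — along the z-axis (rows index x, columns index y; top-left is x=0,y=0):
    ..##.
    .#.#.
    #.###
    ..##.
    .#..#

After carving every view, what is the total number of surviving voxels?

7 voxels

initial block: 5^3 = 125
  1. axis=1 (XZ plane), |mask|=7  ⇒  voxels=35
  2. axis=0 (YZ plane), |mask|=10  ⇒  voxels=12
  3. axis=2 (XY plane), |mask|=12  ⇒  voxels=7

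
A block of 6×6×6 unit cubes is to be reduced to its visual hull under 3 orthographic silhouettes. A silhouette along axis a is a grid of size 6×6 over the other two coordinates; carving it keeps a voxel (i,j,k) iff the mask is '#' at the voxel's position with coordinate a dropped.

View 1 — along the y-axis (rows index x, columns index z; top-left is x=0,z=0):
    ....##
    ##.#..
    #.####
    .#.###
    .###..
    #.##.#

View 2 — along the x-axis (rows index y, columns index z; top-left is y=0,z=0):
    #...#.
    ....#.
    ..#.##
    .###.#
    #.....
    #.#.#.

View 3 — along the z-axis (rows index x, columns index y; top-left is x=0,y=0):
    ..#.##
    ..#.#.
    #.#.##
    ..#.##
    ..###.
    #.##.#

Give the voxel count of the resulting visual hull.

28 voxels

before carving: 216 voxels (6×6×6)
carve view 1 (along y, XZ-mask fill 21/36): 126 voxels remain
carve view 2 (along x, YZ-mask fill 14/36): 46 voxels remain
carve view 3 (along z, XY-mask fill 19/36): 28 voxels remain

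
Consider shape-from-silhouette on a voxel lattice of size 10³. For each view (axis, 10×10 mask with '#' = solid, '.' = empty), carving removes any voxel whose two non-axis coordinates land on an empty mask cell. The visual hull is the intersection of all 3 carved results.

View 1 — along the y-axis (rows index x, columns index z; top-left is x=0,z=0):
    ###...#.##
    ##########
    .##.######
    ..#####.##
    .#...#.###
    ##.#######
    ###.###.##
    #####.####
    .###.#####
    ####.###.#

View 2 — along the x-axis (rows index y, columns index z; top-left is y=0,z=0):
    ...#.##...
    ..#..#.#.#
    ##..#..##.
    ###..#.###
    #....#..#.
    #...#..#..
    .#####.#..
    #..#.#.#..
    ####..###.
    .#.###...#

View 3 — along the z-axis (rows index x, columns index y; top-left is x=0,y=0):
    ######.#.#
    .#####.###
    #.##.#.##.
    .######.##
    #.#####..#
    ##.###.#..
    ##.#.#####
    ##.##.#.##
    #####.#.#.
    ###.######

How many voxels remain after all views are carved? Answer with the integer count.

259 voxels

before carving: 1000 voxels (10×10×10)
after view 1 [y-axis, 78 of 100 cells solid] → remaining = 780
after view 2 [x-axis, 47 of 100 cells solid] → remaining = 356
after view 3 [z-axis, 74 of 100 cells solid] → remaining = 259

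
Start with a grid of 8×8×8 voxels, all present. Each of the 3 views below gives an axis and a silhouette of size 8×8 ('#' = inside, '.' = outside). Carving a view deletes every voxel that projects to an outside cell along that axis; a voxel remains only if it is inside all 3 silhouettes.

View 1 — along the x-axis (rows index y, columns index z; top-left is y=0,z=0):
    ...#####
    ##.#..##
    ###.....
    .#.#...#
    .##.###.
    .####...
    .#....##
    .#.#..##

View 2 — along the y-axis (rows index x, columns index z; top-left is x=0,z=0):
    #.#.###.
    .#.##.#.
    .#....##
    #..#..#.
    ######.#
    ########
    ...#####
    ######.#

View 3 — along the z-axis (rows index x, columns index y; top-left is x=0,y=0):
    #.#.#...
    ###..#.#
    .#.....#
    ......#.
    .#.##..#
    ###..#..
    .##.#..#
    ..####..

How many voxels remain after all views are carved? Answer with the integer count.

|visual hull| = 83

full grid |V| = 512
  1. axis=0 (YZ plane), |mask|=32  ⇒  voxels=256
  2. axis=1 (XZ plane), |mask|=42  ⇒  voxels=170
  3. axis=2 (XY plane), |mask|=27  ⇒  voxels=83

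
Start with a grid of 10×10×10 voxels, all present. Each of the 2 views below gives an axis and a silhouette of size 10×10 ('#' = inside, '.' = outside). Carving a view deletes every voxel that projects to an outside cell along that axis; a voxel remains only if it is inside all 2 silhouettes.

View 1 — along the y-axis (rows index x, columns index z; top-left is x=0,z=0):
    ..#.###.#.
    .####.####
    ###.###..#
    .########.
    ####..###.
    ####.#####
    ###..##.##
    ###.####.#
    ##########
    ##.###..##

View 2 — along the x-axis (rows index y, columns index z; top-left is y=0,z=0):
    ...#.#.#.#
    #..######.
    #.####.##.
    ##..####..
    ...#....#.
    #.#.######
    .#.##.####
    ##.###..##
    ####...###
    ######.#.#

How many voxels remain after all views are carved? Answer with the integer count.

remaining voxels: 465

before carving: 1000 voxels (10×10×10)
after view 1 [y-axis, 76 of 100 cells solid] → remaining = 760
after view 2 [x-axis, 63 of 100 cells solid] → remaining = 465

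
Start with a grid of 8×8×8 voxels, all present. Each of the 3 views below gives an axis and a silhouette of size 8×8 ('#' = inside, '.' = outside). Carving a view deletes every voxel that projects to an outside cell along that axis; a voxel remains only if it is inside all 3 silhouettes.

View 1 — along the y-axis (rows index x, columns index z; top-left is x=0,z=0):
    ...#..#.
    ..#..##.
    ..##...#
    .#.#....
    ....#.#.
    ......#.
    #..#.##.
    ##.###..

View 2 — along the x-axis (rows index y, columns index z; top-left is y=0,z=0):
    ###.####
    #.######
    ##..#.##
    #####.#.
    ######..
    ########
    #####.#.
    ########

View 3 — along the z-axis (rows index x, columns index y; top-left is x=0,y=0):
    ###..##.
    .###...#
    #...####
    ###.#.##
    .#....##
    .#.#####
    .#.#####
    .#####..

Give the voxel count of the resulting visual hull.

full grid |V| = 512
V1 y: intersect with XZ mask (22 set) -- 176 left
V2 x: intersect with YZ mask (53 set) -- 145 left
V3 z: intersect with XY mask (40 set) -- 91 left

|visual hull| = 91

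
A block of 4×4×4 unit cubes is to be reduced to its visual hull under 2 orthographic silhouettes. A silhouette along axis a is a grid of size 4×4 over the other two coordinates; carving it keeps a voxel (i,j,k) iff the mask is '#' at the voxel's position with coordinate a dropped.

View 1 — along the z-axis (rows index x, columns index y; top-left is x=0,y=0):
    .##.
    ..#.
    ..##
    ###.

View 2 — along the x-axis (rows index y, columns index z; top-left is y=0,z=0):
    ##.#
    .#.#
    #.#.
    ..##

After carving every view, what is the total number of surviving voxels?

voxel count = 17

full grid |V| = 64
[1] z-view keeps 8 columns → grid now 32
[2] x-view keeps 9 columns → grid now 17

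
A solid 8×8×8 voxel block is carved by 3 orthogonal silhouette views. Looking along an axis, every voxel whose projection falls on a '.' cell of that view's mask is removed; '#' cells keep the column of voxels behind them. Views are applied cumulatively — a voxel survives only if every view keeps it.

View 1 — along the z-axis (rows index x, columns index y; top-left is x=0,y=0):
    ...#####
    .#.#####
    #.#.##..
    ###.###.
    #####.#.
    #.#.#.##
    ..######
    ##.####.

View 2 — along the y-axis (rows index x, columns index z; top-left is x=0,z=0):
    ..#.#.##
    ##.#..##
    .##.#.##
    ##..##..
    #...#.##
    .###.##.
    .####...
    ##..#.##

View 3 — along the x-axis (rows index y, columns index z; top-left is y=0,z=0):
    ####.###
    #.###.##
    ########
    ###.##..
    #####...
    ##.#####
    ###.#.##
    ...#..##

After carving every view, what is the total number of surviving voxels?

|visual hull| = 148

full grid |V| = 512
carve view 1 (along z, XY-mask fill 44/64): 352 voxels remain
carve view 2 (along y, XZ-mask fill 36/64): 197 voxels remain
carve view 3 (along x, YZ-mask fill 47/64): 148 voxels remain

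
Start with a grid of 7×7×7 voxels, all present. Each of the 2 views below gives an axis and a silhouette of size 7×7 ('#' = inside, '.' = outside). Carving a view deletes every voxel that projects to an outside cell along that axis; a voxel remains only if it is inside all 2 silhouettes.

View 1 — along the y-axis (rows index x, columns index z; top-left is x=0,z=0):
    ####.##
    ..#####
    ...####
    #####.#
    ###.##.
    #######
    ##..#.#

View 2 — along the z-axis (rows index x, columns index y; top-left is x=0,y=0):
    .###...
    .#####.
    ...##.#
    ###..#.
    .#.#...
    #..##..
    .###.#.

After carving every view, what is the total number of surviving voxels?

before carving: 343 voxels (7×7×7)
[1] y-view keeps 37 columns → grid now 259
[2] z-view keeps 24 columns → grid now 126

voxel count = 126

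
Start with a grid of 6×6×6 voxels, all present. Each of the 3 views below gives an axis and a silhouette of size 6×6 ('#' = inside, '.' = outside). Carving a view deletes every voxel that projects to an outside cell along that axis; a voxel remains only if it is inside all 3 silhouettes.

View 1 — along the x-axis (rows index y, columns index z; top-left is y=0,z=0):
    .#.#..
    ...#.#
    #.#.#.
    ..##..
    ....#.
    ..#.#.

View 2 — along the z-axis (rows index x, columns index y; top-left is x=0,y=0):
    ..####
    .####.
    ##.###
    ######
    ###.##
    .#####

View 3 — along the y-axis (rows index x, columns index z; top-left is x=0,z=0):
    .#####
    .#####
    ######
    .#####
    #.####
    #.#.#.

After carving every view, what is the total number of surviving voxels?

voxel count = 50

before carving: 216 voxels (6×6×6)
[1] x-view keeps 12 columns → grid now 72
[2] z-view keeps 29 columns → grid now 57
[3] y-view keeps 29 columns → grid now 50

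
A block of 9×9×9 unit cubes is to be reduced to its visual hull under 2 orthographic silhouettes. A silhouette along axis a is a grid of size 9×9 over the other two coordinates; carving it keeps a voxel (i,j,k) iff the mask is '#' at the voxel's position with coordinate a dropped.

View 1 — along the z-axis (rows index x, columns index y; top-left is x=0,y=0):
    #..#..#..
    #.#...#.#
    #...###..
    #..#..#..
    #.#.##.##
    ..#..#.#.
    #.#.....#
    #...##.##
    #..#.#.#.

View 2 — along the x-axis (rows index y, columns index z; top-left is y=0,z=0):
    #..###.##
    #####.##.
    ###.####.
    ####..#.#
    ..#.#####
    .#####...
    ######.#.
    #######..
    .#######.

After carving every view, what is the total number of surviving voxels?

|visual hull| = 221

start: 9×9×9 = 729 voxels
step 1: project along z, AND mask (35/81) → |grid| = 315
step 2: project along x, AND mask (58/81) → |grid| = 221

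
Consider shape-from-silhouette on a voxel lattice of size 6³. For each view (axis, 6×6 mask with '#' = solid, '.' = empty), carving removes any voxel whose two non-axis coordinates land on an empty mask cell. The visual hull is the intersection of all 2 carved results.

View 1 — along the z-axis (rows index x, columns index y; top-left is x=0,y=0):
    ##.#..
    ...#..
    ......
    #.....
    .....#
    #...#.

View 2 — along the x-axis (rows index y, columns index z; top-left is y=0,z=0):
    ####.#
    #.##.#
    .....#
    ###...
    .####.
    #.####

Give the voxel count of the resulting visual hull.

remaining voxels: 34

initial block: 6^3 = 216
[1] z-view keeps 8 columns → grid now 48
[2] x-view keeps 22 columns → grid now 34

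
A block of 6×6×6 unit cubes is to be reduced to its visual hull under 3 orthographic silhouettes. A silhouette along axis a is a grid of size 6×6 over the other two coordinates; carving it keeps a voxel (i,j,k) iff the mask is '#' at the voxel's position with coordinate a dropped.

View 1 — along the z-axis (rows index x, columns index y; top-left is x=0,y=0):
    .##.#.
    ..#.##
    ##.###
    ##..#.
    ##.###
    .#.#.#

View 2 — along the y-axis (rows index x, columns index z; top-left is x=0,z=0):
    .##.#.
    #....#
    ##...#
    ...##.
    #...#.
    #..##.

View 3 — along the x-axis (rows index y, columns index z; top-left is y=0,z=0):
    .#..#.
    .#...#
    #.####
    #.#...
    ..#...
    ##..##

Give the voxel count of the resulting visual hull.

full grid |V| = 216
V1 z: intersect with XY mask (22 set) -- 132 left
V2 y: intersect with XZ mask (15 set) -- 55 left
V3 x: intersect with YZ mask (16 set) -- 23 left

remaining voxels: 23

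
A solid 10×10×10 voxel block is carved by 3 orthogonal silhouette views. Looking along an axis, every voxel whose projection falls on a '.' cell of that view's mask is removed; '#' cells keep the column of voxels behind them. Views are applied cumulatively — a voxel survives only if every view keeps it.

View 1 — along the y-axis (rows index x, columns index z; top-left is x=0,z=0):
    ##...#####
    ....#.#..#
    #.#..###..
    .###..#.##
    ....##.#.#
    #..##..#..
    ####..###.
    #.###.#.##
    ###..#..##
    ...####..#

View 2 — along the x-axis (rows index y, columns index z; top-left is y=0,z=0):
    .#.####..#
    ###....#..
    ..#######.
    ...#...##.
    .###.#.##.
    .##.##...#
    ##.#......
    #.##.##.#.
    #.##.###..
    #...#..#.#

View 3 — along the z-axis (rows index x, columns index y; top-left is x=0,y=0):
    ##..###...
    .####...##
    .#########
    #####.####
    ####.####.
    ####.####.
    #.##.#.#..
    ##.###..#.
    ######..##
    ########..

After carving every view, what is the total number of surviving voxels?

|visual hull| = 181

full grid |V| = 1000
V1 y: intersect with XZ mask (54 set) -- 540 left
V2 x: intersect with YZ mask (50 set) -- 264 left
V3 z: intersect with XY mask (72 set) -- 181 left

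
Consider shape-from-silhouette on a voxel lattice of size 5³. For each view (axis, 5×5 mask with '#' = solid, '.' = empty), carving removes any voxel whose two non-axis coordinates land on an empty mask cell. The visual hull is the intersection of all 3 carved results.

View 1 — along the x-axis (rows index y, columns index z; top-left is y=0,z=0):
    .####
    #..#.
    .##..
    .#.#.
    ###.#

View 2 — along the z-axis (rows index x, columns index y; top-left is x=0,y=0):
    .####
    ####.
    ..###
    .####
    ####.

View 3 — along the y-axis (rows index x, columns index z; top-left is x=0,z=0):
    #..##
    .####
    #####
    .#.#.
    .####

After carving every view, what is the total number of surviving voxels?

voxel count = 36

full grid |V| = 125
V1 x: intersect with YZ mask (14 set) -- 70 left
V2 z: intersect with XY mask (19 set) -- 48 left
V3 y: intersect with XZ mask (18 set) -- 36 left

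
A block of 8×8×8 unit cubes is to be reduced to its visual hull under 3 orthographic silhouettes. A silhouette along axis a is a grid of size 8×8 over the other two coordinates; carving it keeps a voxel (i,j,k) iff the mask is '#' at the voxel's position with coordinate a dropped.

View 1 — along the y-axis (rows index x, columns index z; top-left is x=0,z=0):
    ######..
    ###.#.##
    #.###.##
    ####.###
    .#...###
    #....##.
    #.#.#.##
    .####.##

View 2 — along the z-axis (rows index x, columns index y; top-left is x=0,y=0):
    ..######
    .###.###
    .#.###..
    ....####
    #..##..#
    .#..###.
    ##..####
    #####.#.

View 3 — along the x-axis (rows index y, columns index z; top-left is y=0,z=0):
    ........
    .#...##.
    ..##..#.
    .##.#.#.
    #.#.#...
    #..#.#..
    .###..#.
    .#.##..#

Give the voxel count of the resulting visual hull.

|visual hull| = 87

full grid |V| = 512
V1 y: intersect with XZ mask (43 set) -- 344 left
V2 z: intersect with XY mask (40 set) -- 218 left
V3 x: intersect with YZ mask (24 set) -- 87 left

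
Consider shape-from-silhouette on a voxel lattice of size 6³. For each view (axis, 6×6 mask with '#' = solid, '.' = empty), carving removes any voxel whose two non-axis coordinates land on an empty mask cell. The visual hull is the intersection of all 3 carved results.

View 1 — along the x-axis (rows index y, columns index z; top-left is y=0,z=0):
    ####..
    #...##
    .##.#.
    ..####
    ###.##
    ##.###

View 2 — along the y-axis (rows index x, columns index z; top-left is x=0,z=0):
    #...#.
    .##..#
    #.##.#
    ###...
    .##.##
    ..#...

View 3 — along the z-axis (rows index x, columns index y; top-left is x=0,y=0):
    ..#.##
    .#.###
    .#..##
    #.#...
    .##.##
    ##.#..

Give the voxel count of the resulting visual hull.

initial block: 6^3 = 216
after view 1 [x-axis, 24 of 36 cells solid] → remaining = 144
after view 2 [y-axis, 17 of 36 cells solid] → remaining = 69
after view 3 [z-axis, 19 of 36 cells solid] → remaining = 40

|visual hull| = 40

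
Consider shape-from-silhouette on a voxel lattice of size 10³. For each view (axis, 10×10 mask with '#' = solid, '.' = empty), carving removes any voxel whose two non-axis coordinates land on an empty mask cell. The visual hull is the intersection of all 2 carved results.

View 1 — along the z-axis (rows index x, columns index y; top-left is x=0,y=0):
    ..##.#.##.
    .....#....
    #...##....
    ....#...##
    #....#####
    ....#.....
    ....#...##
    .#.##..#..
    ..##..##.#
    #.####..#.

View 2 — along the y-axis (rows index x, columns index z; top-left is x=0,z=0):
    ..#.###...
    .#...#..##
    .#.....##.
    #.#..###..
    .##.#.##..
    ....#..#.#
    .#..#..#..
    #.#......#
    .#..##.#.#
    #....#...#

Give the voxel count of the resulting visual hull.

remaining voxels: 145

start: 10×10×10 = 1000 voxels
carve view 1 (along z, XY-mask fill 37/100): 370 voxels remain
carve view 2 (along y, XZ-mask fill 38/100): 145 voxels remain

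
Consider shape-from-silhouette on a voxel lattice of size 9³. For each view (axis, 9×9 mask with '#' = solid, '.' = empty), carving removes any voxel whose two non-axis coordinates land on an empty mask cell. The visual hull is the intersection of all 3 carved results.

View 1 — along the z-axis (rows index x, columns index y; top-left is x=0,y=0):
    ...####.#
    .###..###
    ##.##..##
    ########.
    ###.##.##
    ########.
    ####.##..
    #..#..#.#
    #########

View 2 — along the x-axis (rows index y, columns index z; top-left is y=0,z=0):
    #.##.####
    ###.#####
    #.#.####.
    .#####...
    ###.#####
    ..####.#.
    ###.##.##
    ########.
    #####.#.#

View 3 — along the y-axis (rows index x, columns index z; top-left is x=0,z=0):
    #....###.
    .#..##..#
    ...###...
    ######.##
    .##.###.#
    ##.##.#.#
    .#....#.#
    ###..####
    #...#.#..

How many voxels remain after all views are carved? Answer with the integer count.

initial block: 9^3 = 729
after view 1 [z-axis, 59 of 81 cells solid] → remaining = 531
after view 2 [x-axis, 61 of 81 cells solid] → remaining = 398
after view 3 [y-axis, 44 of 81 cells solid] → remaining = 208

remaining voxels: 208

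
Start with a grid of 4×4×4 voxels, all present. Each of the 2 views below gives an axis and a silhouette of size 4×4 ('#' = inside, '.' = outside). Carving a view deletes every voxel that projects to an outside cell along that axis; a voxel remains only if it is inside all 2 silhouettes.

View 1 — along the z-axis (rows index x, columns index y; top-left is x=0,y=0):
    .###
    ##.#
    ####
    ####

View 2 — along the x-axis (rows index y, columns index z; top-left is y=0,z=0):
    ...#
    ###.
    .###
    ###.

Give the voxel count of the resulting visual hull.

before carving: 64 voxels (4×4×4)
V1 z: intersect with XY mask (14 set) -- 56 left
V2 x: intersect with YZ mask (10 set) -- 36 left

voxel count = 36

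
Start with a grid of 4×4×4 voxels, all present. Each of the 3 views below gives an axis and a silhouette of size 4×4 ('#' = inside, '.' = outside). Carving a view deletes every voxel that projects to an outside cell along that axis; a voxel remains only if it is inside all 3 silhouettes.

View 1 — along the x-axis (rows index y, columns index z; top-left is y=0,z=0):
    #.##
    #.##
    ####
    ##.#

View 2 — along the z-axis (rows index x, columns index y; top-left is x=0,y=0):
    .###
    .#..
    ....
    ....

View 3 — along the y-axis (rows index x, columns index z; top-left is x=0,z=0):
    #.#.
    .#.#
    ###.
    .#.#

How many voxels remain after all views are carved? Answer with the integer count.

initial block: 4^3 = 64
[1] x-view keeps 13 columns → grid now 52
[2] z-view keeps 4 columns → grid now 13
[3] y-view keeps 9 columns → grid now 6

voxel count = 6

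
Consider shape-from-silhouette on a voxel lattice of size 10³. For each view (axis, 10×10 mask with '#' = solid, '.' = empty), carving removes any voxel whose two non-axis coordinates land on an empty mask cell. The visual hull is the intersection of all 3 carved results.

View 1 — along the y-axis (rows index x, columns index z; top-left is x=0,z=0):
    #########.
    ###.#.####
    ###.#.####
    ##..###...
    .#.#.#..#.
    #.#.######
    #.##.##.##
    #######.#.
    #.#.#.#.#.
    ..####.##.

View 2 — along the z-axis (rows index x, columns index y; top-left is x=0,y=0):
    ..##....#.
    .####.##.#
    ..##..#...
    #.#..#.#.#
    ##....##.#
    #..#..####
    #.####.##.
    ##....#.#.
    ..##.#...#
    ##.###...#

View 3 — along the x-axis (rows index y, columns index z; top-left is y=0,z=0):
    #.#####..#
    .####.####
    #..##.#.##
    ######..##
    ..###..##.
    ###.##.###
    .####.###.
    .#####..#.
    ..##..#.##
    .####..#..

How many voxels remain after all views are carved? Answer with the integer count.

before carving: 1000 voxels (10×10×10)
[1] y-view keeps 68 columns → grid now 680
[2] z-view keeps 50 columns → grid now 337
[3] x-view keeps 65 columns → grid now 225

|visual hull| = 225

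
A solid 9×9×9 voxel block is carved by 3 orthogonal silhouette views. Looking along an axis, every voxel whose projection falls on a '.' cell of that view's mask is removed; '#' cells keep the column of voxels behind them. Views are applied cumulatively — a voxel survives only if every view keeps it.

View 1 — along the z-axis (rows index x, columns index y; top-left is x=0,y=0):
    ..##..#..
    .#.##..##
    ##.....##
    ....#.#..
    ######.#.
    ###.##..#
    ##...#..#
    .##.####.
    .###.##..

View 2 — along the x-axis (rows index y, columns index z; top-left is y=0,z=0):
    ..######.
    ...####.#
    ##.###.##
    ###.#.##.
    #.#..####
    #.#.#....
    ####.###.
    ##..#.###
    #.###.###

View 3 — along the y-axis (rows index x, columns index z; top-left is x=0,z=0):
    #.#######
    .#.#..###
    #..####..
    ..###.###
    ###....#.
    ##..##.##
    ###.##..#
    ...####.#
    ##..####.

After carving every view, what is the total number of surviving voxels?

start: 9×9×9 = 729 voxels
V1 z: intersect with XY mask (42 set) -- 378 left
V2 x: intersect with YZ mask (53 set) -- 243 left
V3 y: intersect with XZ mask (51 set) -- 148 left

voxel count = 148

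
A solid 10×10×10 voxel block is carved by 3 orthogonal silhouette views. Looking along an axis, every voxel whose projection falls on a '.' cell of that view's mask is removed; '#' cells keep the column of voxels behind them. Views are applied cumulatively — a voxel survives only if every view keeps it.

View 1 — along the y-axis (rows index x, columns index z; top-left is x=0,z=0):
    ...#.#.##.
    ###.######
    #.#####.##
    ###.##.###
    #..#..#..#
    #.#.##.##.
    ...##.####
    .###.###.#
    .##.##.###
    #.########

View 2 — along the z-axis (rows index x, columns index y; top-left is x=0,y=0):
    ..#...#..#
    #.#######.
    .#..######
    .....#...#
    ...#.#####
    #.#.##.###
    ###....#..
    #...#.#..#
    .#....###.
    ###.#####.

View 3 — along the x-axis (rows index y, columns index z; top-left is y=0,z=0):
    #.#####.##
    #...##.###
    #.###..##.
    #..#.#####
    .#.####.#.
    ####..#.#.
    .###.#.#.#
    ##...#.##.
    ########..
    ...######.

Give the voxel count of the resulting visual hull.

239 voxels

before carving: 1000 voxels (10×10×10)
V1 y: intersect with XZ mask (68 set) -- 680 left
V2 z: intersect with XY mask (53 set) -- 374 left
V3 x: intersect with YZ mask (64 set) -- 239 left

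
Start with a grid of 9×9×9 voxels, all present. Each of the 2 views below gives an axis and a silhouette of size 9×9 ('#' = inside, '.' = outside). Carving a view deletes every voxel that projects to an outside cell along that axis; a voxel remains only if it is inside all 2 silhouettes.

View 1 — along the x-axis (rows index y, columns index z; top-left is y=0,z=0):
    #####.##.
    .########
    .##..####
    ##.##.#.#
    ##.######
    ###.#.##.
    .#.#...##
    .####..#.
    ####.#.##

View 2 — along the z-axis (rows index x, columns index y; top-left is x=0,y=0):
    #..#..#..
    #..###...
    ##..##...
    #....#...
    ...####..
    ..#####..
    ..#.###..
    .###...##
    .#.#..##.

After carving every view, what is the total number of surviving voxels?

remaining voxels: 219

start: 9×9×9 = 729 voxels
V1 x: intersect with YZ mask (57 set) -- 513 left
V2 z: intersect with XY mask (35 set) -- 219 left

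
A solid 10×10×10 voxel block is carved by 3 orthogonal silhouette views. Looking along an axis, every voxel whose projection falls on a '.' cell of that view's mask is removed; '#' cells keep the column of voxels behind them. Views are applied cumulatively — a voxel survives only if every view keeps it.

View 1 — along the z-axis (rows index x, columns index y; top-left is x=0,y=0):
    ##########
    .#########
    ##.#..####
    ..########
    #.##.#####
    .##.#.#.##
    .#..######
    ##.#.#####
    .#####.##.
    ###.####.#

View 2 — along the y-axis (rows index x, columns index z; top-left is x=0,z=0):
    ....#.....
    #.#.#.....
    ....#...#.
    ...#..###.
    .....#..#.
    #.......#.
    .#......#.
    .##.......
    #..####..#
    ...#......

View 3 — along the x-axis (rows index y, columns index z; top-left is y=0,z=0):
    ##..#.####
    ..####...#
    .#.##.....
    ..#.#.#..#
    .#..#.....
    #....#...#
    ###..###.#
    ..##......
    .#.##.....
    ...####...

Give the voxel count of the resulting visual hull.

before carving: 1000 voxels (10×10×10)
after view 1 [z-axis, 78 of 100 cells solid] → remaining = 780
after view 2 [y-axis, 25 of 100 cells solid] → remaining = 191
after view 3 [x-axis, 40 of 100 cells solid] → remaining = 68

|visual hull| = 68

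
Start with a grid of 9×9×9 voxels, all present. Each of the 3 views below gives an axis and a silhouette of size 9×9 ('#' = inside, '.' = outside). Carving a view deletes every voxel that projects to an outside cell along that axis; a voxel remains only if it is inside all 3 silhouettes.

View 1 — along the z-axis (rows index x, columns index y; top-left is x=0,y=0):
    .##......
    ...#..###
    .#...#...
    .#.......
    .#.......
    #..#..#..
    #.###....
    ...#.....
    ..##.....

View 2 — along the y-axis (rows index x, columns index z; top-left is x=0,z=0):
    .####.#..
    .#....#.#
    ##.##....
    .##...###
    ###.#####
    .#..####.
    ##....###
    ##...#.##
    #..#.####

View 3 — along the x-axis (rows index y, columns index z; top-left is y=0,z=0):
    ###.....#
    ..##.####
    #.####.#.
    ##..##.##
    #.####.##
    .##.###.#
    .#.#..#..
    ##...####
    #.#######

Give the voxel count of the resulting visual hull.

voxel count = 59

start: 9×9×9 = 729 voxels
carve view 1 (along z, XY-mask fill 20/81): 180 voxels remain
carve view 2 (along y, XZ-mask fill 46/81): 95 voxels remain
carve view 3 (along x, YZ-mask fill 52/81): 59 voxels remain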